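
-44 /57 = -0.77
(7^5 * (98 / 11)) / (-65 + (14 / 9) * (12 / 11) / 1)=-4941258 / 2089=-2365.37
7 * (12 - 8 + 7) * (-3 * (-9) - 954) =-71379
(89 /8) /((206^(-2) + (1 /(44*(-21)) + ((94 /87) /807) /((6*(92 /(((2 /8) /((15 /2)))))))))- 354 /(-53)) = 280003969347694515 /168082586768200763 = 1.67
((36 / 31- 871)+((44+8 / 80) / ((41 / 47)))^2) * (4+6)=8785047899 / 521110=16858.34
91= 91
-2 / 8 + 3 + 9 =47 / 4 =11.75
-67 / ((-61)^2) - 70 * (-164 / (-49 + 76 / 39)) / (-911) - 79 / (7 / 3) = -292668562034 / 8708475839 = -33.61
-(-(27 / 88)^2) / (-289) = -729 / 2238016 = -0.00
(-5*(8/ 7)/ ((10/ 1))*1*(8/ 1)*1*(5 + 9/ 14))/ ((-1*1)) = 1264/ 49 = 25.80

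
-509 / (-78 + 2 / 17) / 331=8653 / 438244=0.02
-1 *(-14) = 14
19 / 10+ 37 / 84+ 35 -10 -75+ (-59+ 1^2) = -44377 / 420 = -105.66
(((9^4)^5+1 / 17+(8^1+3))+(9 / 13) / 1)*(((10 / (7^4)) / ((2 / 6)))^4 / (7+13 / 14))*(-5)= -196066999443764038447800000 / 1049211093697403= -186870879102.91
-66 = -66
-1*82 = -82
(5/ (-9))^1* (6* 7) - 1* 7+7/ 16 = -1435/ 48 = -29.90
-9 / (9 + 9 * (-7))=1 / 6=0.17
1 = 1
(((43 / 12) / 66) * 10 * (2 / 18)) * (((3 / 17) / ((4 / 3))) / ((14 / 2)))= 215 / 188496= 0.00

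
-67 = -67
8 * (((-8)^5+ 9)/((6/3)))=-131036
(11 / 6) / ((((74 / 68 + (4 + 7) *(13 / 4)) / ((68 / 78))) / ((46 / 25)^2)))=26907056 / 183178125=0.15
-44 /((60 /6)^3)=-11 /250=-0.04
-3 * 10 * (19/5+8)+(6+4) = -344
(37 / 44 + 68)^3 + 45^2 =27963090989 / 85184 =328266.94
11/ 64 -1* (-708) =45323/ 64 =708.17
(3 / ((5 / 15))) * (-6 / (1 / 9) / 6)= -81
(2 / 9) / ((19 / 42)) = 0.49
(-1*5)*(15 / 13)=-5.77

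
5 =5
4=4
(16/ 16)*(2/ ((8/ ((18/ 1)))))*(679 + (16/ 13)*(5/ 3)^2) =79843/ 26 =3070.88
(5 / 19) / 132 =5 / 2508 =0.00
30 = 30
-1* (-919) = 919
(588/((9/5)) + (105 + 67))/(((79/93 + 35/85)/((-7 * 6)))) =-16556232/997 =-16606.05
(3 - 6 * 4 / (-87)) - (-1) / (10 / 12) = 649 / 145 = 4.48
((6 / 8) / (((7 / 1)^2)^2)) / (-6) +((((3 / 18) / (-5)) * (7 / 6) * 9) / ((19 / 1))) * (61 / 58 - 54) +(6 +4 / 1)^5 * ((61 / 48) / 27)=10089591642451 / 2143180620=4707.77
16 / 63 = 0.25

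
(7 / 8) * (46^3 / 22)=85169 / 22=3871.32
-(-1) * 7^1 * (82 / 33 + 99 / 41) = 46403 / 1353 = 34.30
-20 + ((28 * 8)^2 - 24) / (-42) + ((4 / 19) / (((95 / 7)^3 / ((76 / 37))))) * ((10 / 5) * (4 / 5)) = -4044031183016 / 3330901875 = -1214.09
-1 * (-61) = 61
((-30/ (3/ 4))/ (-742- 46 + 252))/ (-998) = -5/ 66866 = -0.00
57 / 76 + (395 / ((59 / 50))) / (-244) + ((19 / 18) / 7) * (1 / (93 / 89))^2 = -0.48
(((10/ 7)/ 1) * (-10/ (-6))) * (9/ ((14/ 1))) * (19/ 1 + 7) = 1950/ 49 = 39.80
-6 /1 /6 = -1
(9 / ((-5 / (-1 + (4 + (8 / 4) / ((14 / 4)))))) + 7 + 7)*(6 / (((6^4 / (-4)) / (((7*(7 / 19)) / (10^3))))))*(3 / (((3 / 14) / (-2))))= 2597 / 256500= 0.01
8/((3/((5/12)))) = 10/9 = 1.11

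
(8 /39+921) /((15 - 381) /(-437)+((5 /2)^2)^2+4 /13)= 251201584 /10964163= 22.91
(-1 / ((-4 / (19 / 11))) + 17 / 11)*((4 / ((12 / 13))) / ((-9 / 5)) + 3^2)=2581 / 198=13.04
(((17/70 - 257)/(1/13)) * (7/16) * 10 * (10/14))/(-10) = 233649/224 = 1043.08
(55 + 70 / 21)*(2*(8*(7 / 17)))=19600 / 51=384.31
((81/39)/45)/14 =3/910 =0.00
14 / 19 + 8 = 166 / 19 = 8.74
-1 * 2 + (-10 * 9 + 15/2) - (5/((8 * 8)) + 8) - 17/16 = -5993/64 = -93.64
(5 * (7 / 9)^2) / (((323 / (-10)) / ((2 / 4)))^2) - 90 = -760552285 / 8450649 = -90.00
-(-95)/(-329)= -95/329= -0.29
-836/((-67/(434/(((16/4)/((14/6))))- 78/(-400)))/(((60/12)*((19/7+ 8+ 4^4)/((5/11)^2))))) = 7177416223571/351750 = 20404879.10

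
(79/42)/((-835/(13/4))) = -1027/140280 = -0.01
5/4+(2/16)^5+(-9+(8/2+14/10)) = -385019/163840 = -2.35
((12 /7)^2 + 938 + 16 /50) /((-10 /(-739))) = 426049019 /6125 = 69559.02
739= 739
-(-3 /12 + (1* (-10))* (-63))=-2519 /4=-629.75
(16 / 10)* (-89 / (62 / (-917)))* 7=2285164 / 155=14742.99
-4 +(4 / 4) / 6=-23 / 6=-3.83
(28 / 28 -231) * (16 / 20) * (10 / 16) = -115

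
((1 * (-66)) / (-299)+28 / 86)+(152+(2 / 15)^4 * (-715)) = 19828624184 / 130177125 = 152.32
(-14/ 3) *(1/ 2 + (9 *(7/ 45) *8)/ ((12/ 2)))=-497/ 45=-11.04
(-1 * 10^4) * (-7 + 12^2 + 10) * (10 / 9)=-4900000 / 3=-1633333.33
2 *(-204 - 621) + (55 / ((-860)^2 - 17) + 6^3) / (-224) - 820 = -409356232223 / 165666592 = -2470.96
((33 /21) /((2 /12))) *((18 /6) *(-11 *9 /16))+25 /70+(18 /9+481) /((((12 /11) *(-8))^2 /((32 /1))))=18995 /672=28.27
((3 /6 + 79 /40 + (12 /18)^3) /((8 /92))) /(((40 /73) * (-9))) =-5025247 /777600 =-6.46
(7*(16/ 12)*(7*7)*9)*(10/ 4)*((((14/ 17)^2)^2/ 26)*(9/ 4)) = 444713220/ 1085773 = 409.58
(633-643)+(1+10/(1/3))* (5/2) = 135/2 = 67.50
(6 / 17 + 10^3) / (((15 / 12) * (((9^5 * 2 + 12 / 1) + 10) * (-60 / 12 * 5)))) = -8503 / 31375625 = -0.00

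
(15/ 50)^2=0.09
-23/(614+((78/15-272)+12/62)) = -3565/53846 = -0.07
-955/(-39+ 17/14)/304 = 0.08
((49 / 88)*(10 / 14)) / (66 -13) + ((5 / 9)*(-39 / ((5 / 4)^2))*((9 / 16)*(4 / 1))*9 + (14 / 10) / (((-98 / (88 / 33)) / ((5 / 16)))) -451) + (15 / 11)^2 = -3932154761 / 5386920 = -729.94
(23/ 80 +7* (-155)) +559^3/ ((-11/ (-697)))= 9739981818493/ 880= 11068161157.38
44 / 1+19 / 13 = 591 / 13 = 45.46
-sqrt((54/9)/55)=-sqrt(330)/55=-0.33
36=36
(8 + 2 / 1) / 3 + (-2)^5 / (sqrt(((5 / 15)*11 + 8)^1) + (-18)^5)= 32*sqrt(105) / 10711401679837 + 107114560993954 / 32134205039511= 3.33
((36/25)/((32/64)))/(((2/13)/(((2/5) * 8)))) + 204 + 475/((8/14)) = 547577/500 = 1095.15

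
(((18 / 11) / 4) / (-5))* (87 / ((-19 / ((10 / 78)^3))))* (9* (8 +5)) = 6525 / 70642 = 0.09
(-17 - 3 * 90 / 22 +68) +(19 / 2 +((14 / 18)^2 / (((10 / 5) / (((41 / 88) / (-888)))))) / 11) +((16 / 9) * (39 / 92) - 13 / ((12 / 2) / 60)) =-259488841663 / 3202809984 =-81.02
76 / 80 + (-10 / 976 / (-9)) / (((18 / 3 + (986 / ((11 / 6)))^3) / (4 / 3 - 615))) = 1851244010609711 / 1948677915116880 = 0.95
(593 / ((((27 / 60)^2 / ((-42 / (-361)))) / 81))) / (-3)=-3320800 / 361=-9198.89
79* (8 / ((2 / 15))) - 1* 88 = 4652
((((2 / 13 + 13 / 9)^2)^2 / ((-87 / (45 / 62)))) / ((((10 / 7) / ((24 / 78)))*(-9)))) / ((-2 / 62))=-8559816727 / 211936643451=-0.04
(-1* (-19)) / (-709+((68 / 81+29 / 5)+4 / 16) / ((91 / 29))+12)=-2800980 / 102428071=-0.03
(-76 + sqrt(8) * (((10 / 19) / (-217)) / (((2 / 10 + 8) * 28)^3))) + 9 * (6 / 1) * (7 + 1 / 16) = 305.37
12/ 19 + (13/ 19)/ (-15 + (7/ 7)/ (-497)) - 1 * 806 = -6005167/ 7456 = -805.41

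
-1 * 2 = -2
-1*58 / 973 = -58 / 973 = -0.06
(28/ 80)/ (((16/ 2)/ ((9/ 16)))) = 63/ 2560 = 0.02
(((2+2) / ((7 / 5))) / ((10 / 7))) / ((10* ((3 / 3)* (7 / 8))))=8 / 35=0.23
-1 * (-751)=751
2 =2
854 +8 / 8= 855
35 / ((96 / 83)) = 2905 / 96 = 30.26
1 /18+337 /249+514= 770021 /1494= 515.41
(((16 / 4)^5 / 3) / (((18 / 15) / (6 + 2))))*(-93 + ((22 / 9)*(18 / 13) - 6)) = -25456640 / 117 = -217578.12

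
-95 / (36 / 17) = -1615 / 36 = -44.86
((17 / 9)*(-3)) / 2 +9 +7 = 79 / 6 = 13.17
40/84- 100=-2090/21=-99.52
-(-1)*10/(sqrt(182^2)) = 5/91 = 0.05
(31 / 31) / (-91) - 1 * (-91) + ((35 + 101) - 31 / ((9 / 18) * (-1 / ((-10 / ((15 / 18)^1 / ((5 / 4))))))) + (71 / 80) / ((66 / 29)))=-337595351 / 480480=-702.62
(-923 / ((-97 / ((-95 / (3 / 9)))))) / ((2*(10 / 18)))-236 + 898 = -345071 / 194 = -1778.72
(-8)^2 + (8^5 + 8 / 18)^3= 25650450944013952 / 729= 35185803764079.50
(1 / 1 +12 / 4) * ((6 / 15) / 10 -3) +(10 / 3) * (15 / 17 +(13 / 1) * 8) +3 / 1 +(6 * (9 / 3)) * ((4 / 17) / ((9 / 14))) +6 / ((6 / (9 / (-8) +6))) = 3592757 / 10200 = 352.23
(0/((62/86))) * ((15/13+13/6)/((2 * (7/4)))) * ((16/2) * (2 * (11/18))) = 0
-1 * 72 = -72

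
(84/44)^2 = 441/121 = 3.64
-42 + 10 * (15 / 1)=108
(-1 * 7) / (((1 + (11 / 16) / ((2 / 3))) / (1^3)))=-3.45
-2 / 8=-0.25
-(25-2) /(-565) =23 /565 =0.04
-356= -356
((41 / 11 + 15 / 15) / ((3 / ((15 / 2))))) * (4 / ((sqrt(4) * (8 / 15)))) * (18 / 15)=585 / 11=53.18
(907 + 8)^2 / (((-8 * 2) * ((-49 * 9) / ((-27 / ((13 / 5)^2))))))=-62791875 / 132496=-473.92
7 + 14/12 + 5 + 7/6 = 43/3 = 14.33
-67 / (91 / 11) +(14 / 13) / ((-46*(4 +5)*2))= -305167 / 37674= -8.10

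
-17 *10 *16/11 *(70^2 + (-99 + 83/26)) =-169876240/143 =-1187945.73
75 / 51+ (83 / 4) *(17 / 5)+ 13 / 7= 175829 / 2380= 73.88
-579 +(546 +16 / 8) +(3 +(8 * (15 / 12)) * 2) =-8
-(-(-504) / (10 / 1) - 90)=198 / 5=39.60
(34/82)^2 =289/1681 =0.17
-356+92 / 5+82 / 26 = -21739 / 65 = -334.45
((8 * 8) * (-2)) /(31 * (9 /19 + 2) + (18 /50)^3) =-9500000 /5694869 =-1.67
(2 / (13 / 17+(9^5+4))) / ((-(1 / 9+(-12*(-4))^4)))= -17 / 2664596625885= -0.00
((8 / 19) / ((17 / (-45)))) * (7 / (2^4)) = -315 / 646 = -0.49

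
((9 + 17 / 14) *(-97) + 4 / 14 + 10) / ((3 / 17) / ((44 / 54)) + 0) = -366707 / 81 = -4527.25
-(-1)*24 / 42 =4 / 7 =0.57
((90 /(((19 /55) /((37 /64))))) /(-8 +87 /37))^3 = -29225227377515625 /1541599428608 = -18957.73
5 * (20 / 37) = 100 / 37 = 2.70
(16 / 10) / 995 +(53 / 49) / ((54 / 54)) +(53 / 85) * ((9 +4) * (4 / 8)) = 42570473 / 8288350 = 5.14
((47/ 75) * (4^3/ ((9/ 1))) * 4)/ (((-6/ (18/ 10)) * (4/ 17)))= -25568/ 1125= -22.73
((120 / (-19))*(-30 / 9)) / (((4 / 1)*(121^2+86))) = 100 / 279813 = 0.00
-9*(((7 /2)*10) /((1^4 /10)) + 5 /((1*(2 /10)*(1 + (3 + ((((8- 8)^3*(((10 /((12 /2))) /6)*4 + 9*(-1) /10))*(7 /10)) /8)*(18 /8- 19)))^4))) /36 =-89625 /1024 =-87.52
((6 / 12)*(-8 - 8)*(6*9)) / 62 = -216 / 31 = -6.97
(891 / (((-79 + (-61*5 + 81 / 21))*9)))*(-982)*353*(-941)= -75350787666 / 887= -84950155.20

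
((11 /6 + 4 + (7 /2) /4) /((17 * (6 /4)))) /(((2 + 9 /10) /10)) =0.91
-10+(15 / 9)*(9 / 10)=-17 / 2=-8.50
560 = 560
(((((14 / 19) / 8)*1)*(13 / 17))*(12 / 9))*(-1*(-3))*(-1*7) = -637 / 323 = -1.97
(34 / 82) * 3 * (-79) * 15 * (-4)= 241740 / 41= 5896.10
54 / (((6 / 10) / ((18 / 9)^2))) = 360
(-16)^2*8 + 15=2063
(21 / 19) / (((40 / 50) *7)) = 15 / 76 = 0.20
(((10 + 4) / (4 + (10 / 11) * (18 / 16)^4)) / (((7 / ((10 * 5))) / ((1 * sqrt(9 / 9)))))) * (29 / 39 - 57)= -4942643200 / 4793763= -1031.06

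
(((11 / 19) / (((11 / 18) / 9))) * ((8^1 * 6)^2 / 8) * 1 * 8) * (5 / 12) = 155520 / 19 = 8185.26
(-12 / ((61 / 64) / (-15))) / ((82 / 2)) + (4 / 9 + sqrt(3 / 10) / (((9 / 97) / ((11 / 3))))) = 26.70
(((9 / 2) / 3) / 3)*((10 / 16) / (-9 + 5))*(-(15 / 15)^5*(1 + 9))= 25 / 32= 0.78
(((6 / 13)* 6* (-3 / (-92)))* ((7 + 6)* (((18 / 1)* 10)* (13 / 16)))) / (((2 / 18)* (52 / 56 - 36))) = -995085 / 22586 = -44.06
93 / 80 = 1.16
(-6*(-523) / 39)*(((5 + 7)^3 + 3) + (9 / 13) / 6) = 23539707 / 169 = 139288.21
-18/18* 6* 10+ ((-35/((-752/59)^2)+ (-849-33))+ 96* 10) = 10057237/565504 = 17.78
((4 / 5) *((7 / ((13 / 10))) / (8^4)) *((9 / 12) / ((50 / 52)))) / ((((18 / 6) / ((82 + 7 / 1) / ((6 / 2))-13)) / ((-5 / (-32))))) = 35 / 49152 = 0.00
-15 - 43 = -58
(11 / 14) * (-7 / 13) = -11 / 26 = -0.42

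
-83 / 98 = -0.85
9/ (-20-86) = -9/ 106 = -0.08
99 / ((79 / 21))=2079 / 79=26.32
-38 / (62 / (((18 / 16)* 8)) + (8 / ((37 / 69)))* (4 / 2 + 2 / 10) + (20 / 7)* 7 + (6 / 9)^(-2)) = -0.61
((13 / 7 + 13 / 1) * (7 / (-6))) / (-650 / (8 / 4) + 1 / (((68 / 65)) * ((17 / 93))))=4624 / 85305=0.05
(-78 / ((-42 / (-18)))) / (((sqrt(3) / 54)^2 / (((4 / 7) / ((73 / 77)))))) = -19584.56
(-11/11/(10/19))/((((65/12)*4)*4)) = -57/2600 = -0.02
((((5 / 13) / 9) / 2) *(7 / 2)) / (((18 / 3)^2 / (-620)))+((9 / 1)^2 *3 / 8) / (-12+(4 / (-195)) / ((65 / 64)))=-4896328925 / 1283446944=-3.81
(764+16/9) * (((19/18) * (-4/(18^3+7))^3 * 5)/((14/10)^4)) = -13094800000/38716189304155839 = -0.00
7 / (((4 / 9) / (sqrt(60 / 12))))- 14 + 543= 63 * sqrt(5) / 4 + 529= 564.22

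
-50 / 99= -0.51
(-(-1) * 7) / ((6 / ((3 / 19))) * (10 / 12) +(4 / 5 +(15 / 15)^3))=105 / 502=0.21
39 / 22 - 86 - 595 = -14943 / 22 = -679.23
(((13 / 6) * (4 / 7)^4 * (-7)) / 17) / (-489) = 0.00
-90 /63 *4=-40 /7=-5.71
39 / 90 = 13 / 30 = 0.43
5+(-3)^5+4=-234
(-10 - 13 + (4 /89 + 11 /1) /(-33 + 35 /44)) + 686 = 83569667 /126113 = 662.66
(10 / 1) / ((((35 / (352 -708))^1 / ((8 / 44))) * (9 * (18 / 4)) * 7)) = -2848 / 43659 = -0.07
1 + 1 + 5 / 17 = 39 / 17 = 2.29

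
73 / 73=1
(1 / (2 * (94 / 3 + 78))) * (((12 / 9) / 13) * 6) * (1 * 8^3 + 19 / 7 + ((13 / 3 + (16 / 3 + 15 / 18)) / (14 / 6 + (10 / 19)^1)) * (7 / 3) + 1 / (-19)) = 1.47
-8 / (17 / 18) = -144 / 17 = -8.47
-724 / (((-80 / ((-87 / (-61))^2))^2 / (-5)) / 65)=134802807633 / 886133824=152.12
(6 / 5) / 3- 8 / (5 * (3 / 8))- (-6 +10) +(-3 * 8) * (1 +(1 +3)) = -127.87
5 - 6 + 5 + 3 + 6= 13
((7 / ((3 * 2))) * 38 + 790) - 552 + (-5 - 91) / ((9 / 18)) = 271 / 3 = 90.33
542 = 542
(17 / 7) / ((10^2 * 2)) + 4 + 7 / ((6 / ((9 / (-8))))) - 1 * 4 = -3641 / 2800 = -1.30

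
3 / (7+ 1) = 3 / 8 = 0.38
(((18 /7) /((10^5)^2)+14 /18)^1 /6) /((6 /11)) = 2695000000891 /11340000000000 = 0.24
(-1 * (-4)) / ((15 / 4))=16 / 15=1.07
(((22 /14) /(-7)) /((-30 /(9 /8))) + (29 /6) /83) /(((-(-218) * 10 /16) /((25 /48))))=65057 /255342528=0.00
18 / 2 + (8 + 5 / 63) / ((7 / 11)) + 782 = 354430 / 441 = 803.70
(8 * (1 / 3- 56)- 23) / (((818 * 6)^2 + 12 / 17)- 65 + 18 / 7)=-167195 / 8599559613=-0.00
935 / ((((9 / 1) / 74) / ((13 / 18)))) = 449735 / 81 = 5552.28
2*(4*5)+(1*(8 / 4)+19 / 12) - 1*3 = 487 / 12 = 40.58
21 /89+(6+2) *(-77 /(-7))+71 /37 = 296880 /3293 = 90.15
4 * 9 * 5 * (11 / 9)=220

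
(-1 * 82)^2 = 6724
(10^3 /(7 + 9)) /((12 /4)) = 125 /6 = 20.83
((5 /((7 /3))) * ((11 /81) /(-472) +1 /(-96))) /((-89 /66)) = 90035 /5293008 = 0.02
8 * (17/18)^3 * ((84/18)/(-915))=-68782/2001105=-0.03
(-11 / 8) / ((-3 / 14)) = 77 / 12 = 6.42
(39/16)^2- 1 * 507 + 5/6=-384173/768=-500.23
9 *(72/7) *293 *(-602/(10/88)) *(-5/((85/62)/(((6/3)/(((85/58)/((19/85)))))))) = 98174123739648/614125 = 159860164.85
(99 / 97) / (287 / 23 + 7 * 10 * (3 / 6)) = 759 / 35308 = 0.02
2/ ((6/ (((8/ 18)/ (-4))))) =-1/ 27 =-0.04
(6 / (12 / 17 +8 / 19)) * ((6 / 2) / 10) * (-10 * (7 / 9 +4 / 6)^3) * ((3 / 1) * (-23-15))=1037153 / 189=5487.58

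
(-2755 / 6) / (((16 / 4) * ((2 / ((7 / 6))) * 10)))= -3857 / 576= -6.70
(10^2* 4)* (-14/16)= -350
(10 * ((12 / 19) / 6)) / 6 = 0.18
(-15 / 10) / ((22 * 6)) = -1 / 88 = -0.01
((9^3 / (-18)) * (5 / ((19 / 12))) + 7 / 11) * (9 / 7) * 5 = -1196865 / 1463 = -818.09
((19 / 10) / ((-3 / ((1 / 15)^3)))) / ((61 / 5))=-19 / 1235250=-0.00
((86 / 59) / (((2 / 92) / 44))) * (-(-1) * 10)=1740640 / 59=29502.37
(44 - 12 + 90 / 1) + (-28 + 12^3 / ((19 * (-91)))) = 160798 / 1729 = 93.00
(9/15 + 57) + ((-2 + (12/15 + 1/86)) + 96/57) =474643/8170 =58.10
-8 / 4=-2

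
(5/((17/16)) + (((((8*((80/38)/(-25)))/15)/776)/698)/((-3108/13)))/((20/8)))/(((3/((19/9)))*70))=7496577585221/158463840661875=0.05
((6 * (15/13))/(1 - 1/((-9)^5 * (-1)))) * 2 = 2657205/191906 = 13.85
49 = 49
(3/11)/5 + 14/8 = 397/220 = 1.80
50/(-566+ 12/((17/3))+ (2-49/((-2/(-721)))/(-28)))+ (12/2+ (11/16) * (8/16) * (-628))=-15699657/75064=-209.15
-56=-56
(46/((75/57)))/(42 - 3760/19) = -8303/37025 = -0.22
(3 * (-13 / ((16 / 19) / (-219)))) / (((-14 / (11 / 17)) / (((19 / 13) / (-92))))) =2608947 / 350336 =7.45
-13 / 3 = -4.33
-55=-55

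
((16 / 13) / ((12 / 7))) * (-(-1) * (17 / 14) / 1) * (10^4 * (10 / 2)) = 1700000 / 39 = 43589.74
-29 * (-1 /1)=29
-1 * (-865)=865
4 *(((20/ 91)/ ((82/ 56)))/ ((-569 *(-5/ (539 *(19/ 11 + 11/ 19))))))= 1511552/ 5762263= 0.26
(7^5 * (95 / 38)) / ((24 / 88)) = 154064.17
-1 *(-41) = 41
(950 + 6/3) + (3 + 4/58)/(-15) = 414031/435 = 951.80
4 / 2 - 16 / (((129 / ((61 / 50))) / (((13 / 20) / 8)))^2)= 133127371151 / 66564000000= 2.00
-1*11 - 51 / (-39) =-126 / 13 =-9.69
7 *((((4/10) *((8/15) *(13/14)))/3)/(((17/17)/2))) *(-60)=-55.47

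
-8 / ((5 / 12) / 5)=-96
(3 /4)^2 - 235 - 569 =-12855 /16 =-803.44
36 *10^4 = 360000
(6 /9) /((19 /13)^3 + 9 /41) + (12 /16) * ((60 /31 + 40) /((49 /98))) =883193987 /13996128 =63.10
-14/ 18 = -7/ 9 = -0.78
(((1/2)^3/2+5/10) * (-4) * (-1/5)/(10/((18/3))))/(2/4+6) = 27/650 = 0.04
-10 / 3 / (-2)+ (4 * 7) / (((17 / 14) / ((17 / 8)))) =152 / 3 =50.67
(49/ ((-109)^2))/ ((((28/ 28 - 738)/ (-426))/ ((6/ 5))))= 125244/ 43781485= 0.00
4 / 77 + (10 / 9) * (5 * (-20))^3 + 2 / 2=-1111110.06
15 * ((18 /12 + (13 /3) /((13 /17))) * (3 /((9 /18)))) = 645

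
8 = 8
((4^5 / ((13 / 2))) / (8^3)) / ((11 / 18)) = 72 / 143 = 0.50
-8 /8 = -1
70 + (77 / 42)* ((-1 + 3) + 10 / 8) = 1823 / 24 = 75.96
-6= -6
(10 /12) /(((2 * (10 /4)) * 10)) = 1 /60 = 0.02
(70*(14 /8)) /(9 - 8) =245 /2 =122.50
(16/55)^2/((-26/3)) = -384/39325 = -0.01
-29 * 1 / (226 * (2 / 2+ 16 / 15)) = -435 / 7006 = -0.06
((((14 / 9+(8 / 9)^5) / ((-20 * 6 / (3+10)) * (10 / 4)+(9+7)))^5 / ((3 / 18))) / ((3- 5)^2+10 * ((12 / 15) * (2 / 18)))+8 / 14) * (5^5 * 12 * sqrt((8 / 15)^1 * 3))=299671250225883636004461075195471875 * sqrt(10) / 35139664391128859322545367750552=26967.92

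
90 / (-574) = -45 / 287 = -0.16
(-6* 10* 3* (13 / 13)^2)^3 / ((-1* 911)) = 5832000 / 911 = 6401.76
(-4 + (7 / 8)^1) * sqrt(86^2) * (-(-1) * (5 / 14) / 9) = -5375 / 504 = -10.66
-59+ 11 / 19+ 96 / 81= -29362 / 513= -57.24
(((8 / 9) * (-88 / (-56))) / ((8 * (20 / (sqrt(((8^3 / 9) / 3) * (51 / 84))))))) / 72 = 11 * sqrt(714) / 714420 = 0.00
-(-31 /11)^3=29791 /1331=22.38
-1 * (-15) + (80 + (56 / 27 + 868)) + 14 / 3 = 26183 / 27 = 969.74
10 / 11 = 0.91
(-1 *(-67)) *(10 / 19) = 670 / 19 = 35.26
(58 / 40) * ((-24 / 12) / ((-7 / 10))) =29 / 7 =4.14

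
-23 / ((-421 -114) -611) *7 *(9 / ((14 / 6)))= 207 / 382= 0.54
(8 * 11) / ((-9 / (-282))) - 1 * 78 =8038 / 3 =2679.33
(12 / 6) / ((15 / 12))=8 / 5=1.60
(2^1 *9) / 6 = 3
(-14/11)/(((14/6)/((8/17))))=-48/187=-0.26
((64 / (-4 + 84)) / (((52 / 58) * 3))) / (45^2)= 58 / 394875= 0.00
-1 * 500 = -500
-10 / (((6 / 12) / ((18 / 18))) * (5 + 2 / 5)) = -3.70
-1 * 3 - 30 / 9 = -19 / 3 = -6.33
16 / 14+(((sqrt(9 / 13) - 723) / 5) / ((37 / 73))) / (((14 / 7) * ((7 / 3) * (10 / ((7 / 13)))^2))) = 4599 * sqrt(13) / 81289000+42265487 / 43771000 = 0.97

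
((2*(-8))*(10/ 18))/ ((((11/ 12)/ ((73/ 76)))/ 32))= -186880/ 627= -298.05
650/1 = 650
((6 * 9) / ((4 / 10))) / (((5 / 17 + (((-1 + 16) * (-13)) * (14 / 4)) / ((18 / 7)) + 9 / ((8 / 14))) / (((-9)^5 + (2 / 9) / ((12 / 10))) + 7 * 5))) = 406310115 / 12718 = 31947.64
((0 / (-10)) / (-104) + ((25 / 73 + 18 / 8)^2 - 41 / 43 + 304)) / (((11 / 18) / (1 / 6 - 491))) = -248799.54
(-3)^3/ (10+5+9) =-9/ 8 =-1.12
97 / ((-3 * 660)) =-0.05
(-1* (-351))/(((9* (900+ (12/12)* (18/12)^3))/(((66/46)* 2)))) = 208/1679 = 0.12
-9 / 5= -1.80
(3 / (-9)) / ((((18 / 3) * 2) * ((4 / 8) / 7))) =-0.39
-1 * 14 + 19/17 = -219/17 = -12.88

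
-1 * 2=-2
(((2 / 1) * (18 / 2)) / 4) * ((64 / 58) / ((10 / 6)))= 432 / 145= 2.98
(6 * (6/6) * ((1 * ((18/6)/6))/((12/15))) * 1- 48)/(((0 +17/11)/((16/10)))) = -3894/85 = -45.81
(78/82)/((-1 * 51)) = -13/697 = -0.02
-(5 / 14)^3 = -125 / 2744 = -0.05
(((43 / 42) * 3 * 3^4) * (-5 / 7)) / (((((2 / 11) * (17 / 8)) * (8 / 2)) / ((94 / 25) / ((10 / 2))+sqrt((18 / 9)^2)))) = -6589836 / 20825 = -316.44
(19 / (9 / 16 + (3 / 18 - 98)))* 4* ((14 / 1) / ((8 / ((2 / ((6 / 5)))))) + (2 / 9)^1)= -34352 / 14007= -2.45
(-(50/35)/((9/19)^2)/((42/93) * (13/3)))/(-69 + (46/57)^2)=0.05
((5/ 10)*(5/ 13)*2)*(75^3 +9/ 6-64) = 4218125/ 26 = 162235.58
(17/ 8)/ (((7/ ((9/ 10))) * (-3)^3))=-17/ 1680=-0.01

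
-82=-82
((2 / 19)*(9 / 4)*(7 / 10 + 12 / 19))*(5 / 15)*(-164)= -31119 / 1805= -17.24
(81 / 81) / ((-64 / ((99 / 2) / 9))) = -11 / 128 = -0.09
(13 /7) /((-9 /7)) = -13 /9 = -1.44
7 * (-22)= -154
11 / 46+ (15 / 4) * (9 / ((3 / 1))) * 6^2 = 18641 / 46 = 405.24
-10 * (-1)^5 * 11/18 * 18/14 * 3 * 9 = 1485/7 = 212.14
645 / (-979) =-645 / 979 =-0.66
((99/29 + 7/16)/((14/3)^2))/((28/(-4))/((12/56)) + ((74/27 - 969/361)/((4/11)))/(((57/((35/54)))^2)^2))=-46284854878698438339/8549696874377455934557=-0.01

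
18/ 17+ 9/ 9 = 35/ 17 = 2.06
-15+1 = -14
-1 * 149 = -149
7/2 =3.50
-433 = -433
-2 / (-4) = 1 / 2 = 0.50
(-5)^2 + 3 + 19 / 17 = 495 / 17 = 29.12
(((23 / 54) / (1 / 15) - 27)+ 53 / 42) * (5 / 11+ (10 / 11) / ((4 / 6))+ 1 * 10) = -158470 / 693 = -228.67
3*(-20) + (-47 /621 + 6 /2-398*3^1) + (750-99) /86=-66410677 /53406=-1243.51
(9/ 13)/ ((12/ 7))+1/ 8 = 55/ 104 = 0.53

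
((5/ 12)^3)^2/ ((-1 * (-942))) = 15625/ 2812796928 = 0.00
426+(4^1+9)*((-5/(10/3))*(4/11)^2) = 51234/121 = 423.42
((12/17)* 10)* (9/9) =120/17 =7.06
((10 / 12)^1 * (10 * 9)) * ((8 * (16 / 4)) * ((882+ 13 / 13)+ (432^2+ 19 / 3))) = 450032000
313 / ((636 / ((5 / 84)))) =1565 / 53424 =0.03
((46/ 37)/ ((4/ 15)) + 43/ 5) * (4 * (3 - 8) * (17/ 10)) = -83419/ 185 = -450.91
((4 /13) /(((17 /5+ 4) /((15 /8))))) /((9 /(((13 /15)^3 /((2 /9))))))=169 /6660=0.03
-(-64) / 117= 64 / 117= 0.55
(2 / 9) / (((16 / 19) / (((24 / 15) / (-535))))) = -19 / 24075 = -0.00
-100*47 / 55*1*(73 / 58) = -34310 / 319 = -107.55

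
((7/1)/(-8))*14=-49/4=-12.25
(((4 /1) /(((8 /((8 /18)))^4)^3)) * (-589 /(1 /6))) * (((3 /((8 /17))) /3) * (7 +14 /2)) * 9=-70091 /21422803359744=-0.00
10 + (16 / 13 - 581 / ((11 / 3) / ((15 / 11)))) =-322219 / 1573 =-204.84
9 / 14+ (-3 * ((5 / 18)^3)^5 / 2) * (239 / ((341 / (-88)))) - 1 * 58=-6997671818359648994699 / 122001751147967373312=-57.36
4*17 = 68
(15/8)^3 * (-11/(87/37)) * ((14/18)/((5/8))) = -71225/1856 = -38.38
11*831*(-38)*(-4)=1389432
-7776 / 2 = -3888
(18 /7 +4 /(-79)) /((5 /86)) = 43.36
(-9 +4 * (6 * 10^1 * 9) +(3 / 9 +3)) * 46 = 297298 / 3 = 99099.33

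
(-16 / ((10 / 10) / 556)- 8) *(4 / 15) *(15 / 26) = -17808 / 13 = -1369.85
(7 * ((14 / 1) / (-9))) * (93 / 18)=-1519 / 27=-56.26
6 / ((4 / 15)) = 45 / 2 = 22.50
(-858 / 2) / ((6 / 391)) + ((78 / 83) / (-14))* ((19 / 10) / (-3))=-27956.46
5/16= 0.31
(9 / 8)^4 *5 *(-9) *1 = -295245 / 4096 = -72.08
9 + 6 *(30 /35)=99 /7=14.14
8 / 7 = 1.14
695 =695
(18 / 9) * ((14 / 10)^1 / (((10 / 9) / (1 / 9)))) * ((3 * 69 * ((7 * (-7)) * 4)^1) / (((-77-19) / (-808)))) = -2390367 / 25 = -95614.68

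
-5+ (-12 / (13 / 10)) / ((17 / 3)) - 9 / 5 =-9314 / 1105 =-8.43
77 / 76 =1.01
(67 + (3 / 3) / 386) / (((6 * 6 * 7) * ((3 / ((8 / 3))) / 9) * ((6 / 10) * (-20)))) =-8621 / 48636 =-0.18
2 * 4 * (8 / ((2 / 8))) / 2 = 128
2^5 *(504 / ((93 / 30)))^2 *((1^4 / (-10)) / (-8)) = 10160640 / 961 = 10572.99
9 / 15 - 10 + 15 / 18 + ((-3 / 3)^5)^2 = -227 / 30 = -7.57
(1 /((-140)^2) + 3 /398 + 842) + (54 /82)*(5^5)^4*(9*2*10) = 1807779693603650275822359 /159916400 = 11304529701792000.54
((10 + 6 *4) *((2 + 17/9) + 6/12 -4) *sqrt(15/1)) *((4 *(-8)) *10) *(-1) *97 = 3693760 *sqrt(15)/9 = 1589541.22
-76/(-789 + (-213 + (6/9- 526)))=114/2291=0.05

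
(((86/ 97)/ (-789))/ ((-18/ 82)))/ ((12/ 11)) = 0.00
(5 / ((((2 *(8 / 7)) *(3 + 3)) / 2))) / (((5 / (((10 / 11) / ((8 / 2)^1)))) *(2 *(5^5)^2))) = 7 / 4125000000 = 0.00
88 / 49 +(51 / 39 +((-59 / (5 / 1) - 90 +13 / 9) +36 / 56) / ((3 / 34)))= -96914098 / 85995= -1126.97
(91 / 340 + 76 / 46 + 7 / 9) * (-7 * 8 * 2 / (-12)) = 1328999 / 52785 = 25.18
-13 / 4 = -3.25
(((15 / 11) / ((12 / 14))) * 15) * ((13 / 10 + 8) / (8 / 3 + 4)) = 5859 / 176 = 33.29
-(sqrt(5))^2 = -5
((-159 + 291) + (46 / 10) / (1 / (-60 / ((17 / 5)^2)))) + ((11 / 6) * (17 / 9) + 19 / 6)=895427 / 7803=114.75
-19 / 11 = -1.73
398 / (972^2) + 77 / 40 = 1.93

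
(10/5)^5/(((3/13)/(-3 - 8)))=-4576/3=-1525.33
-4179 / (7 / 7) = -4179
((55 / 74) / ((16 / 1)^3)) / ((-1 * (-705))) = 11 / 42737664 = 0.00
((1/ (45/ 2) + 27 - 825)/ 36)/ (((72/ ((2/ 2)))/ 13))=-116701/ 29160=-4.00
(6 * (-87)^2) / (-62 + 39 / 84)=-1271592 / 1723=-738.01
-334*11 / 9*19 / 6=-1292.70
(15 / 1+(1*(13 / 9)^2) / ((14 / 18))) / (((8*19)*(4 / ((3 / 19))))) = 557 / 121296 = 0.00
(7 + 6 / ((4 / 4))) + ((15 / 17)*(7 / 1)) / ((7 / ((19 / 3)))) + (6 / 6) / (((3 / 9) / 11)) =877 / 17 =51.59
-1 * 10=-10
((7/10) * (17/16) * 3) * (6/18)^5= 0.01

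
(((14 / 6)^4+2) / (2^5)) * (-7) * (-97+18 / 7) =1694143 / 2592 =653.60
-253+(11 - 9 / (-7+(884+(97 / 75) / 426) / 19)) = -5812143824 / 23994547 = -242.23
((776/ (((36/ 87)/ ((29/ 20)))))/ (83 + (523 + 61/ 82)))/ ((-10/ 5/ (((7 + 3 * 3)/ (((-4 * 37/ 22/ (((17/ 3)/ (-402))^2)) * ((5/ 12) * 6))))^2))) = -0.00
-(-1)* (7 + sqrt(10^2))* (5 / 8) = 85 / 8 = 10.62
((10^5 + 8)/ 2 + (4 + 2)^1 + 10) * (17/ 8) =212585/ 2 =106292.50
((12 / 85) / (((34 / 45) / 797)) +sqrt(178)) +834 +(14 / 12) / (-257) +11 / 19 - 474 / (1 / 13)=-43847035111 / 8467122 +sqrt(178)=-5165.16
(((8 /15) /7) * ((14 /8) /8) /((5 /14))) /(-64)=-7 /9600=-0.00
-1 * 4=-4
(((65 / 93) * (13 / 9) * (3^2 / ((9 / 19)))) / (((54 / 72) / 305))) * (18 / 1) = 39174200 / 279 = 140409.32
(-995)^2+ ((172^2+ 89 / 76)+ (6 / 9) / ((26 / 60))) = 1007376369 / 988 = 1019611.71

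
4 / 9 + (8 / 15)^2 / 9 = 964 / 2025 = 0.48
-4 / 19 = -0.21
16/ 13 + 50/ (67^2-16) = 1.24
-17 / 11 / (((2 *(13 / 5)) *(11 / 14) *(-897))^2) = -20825 / 180987943851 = -0.00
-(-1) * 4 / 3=4 / 3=1.33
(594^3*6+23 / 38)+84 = 47785288367 / 38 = 1257507588.61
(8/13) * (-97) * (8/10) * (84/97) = -2688/65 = -41.35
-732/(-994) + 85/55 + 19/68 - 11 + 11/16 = -7.75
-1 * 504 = -504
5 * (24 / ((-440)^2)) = 3 / 4840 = 0.00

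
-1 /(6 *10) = -1 /60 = -0.02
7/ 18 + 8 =151/ 18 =8.39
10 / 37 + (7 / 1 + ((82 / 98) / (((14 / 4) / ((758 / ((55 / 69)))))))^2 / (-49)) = -675868413271027 / 645225351925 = -1047.49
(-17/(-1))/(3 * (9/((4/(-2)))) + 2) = -1.48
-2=-2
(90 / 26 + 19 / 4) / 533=427 / 27716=0.02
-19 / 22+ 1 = 3 / 22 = 0.14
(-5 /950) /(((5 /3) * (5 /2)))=-3 /2375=-0.00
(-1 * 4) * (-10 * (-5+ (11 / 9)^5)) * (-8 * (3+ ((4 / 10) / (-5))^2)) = 16137633664 / 7381125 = 2186.34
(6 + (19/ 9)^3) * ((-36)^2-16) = 14378240/ 729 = 19723.24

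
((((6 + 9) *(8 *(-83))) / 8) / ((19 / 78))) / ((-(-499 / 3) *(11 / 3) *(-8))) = 436995 / 417164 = 1.05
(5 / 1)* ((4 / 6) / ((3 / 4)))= 40 / 9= 4.44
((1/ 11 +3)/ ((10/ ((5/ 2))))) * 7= 119/ 22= 5.41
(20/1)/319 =0.06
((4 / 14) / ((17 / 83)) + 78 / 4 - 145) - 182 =-72853 / 238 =-306.11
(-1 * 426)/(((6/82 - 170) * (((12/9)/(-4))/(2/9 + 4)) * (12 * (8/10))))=-276545/83604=-3.31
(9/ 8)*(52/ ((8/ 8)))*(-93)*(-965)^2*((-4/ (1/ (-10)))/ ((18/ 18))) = -202653184500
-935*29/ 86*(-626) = 8486995/ 43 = 197371.98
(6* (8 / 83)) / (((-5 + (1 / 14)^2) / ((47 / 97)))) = -442176 / 7881929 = -0.06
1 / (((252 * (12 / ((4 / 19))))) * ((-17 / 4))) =-1 / 61047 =-0.00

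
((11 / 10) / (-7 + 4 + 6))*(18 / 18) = 11 / 30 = 0.37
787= 787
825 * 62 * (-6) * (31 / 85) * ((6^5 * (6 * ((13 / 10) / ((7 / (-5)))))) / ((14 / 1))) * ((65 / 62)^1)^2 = 317119374000 / 833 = 380695527.01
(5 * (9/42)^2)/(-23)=-45/4508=-0.01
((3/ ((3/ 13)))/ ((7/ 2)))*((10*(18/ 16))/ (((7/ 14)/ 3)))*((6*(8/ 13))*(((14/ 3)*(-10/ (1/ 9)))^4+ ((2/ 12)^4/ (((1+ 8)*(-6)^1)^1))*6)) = 1814741107199995/ 63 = 28805414399999.92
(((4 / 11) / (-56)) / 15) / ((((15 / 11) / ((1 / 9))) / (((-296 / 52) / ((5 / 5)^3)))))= 37 / 184275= 0.00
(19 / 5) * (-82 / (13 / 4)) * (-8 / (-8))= -6232 / 65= -95.88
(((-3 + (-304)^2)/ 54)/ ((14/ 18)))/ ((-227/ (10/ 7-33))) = 306.02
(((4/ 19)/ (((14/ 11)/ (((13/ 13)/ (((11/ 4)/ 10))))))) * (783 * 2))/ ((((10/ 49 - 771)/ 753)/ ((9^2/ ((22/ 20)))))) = -534884212800/ 7893721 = -67760.72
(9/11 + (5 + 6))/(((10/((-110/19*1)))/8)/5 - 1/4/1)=-5200/129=-40.31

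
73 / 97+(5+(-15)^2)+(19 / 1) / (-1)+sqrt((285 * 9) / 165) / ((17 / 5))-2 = 15 * sqrt(209) / 187+20346 / 97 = 210.91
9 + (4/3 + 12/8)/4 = 233/24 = 9.71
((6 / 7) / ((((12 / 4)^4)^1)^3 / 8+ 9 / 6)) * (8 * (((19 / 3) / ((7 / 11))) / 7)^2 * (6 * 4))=44729344 / 8932130571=0.01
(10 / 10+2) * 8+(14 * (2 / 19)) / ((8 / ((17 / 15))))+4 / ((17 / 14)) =266503 / 9690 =27.50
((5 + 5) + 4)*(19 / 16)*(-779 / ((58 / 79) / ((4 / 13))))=-5427.69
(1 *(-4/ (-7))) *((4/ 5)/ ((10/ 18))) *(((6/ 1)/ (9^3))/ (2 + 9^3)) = 32/ 3453975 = 0.00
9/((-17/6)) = -54/17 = -3.18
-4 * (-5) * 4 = 80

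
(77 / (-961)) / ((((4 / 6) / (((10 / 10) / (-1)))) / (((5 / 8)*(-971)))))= -1121505 / 15376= -72.94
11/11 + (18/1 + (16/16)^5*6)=25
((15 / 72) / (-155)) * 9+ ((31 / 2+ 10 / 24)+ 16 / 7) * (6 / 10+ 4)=2180039 / 26040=83.72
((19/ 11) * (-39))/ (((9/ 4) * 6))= -4.99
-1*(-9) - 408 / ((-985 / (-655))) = -51675 / 197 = -262.31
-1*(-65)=65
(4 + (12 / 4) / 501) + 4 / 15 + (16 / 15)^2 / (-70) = 5597699 / 1315125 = 4.26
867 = 867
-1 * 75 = -75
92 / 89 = 1.03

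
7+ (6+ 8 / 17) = 229 / 17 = 13.47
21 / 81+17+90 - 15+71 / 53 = 133940 / 1431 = 93.60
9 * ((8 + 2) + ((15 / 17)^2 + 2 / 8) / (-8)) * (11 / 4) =9037809 / 36992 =244.32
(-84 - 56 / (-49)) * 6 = -3480 / 7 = -497.14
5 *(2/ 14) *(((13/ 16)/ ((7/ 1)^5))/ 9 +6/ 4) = 18151625/ 16941456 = 1.07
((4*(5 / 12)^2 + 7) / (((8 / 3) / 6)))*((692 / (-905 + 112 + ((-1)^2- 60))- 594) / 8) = -35094515 / 27264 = -1287.21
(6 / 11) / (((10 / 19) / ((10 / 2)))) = 57 / 11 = 5.18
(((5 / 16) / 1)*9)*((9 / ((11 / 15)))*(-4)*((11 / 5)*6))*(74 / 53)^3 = -738520740 / 148877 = -4960.61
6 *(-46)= -276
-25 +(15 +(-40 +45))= -5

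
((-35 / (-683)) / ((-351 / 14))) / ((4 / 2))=-245 / 239733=-0.00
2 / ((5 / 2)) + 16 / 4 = 24 / 5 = 4.80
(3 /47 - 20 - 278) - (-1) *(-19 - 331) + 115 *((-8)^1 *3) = -160173 /47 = -3407.94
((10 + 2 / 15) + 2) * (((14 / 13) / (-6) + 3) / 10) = 154 / 45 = 3.42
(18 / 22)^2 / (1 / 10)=810 / 121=6.69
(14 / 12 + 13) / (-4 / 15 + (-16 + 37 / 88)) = -18700 / 20917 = -0.89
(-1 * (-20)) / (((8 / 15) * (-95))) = -0.39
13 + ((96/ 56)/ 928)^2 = 13.00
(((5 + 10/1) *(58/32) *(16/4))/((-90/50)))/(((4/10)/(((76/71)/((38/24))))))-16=-8386/71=-118.11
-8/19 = -0.42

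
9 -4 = 5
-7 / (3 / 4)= -28 / 3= -9.33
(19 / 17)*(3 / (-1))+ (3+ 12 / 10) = 72 / 85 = 0.85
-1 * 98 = -98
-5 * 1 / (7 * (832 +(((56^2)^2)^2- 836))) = -5 / 677021181018084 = -0.00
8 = 8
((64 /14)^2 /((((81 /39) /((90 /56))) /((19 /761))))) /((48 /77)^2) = 149435 /143829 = 1.04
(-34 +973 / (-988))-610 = -644.98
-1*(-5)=5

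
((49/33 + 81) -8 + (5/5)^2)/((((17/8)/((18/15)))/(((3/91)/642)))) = 19928/9104095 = 0.00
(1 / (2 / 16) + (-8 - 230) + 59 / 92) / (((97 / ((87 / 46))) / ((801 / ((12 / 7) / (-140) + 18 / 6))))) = -120088006605 / 100162976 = -1198.93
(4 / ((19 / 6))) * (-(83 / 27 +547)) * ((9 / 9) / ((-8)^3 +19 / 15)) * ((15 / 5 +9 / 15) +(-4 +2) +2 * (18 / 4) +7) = 222464 / 9291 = 23.94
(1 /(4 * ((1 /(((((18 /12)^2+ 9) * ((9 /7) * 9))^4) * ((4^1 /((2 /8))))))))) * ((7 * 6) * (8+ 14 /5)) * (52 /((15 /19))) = 47088064469794725 /1372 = 34320746698101.11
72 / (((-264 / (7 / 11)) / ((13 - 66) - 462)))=10815 / 121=89.38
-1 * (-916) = 916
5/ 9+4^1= 41/ 9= 4.56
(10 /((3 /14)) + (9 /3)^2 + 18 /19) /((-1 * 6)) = -3227 /342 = -9.44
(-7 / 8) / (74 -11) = -1 / 72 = -0.01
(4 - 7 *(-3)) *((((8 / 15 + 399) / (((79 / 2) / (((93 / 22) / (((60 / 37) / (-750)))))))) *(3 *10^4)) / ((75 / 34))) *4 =-23371501400000 / 869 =-26894708170.31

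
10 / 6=5 / 3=1.67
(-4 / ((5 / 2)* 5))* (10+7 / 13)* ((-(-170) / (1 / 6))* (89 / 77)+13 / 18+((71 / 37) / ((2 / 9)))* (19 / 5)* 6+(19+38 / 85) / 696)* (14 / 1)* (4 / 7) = -26306299257848 / 708332625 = -37138.34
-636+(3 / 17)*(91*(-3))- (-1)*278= -6905 / 17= -406.18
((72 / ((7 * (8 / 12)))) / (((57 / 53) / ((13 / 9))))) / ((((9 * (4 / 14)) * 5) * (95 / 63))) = 9646 / 9025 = 1.07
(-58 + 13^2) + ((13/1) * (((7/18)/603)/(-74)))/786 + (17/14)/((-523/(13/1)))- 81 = 69267242795141/2311233437016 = 29.97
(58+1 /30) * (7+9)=13928 /15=928.53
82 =82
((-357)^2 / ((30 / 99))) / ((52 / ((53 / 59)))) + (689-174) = 238708501 / 30680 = 7780.59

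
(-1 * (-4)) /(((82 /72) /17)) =2448 /41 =59.71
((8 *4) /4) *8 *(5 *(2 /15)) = 42.67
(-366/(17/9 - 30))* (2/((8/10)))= 8235/253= 32.55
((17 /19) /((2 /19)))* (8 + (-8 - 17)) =-289 /2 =-144.50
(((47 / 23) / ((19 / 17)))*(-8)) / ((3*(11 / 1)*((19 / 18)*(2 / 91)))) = -1745016 / 91333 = -19.11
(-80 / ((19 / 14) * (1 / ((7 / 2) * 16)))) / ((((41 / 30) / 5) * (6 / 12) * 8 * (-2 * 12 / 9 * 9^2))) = 13.98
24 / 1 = 24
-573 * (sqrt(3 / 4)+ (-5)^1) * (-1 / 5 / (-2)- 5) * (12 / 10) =-13928.35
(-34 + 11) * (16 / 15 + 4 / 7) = -3956 / 105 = -37.68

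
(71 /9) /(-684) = -71 /6156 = -0.01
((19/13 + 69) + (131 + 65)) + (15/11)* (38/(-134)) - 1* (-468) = 7033171/9581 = 734.07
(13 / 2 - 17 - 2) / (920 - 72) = -25 / 1696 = -0.01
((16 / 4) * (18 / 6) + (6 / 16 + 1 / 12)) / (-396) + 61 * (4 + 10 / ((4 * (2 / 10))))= 9565477 / 9504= 1006.47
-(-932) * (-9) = -8388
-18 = -18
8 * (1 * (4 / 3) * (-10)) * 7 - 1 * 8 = -2264 / 3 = -754.67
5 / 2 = 2.50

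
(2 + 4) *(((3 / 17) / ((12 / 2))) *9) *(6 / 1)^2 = 57.18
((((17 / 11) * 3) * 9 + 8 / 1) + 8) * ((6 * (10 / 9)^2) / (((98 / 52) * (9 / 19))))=62738000 / 130977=479.00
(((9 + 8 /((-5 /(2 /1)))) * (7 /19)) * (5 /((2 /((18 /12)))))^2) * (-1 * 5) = -45675 /304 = -150.25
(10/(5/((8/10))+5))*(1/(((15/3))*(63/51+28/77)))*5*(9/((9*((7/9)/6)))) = 8976/2093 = 4.29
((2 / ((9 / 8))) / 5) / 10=8 / 225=0.04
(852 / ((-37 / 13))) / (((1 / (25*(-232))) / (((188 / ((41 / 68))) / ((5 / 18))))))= 2956515793920 / 1517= 1948922738.25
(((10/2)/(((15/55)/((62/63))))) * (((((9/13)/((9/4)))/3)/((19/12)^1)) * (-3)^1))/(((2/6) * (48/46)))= -10.08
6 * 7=42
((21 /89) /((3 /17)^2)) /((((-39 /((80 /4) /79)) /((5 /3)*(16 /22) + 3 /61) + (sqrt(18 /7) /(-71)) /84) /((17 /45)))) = -416170485950899195516 /17757958031357068633839 + 2203720898887340*sqrt(14) /159821622282213617704551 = -0.02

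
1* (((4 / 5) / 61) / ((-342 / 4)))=-8 / 52155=-0.00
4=4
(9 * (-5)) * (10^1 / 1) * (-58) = 26100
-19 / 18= -1.06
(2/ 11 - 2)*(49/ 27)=-980/ 297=-3.30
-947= -947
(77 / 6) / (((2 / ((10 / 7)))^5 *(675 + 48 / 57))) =653125 / 184987446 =0.00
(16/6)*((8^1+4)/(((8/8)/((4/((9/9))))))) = 128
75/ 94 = 0.80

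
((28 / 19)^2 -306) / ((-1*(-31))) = -109682 / 11191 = -9.80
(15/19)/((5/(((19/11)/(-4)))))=-3/44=-0.07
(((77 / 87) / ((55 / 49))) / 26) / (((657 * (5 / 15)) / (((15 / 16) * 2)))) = 343 / 1321008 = 0.00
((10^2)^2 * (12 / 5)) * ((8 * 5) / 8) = 120000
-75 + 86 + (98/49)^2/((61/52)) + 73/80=74773/4880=15.32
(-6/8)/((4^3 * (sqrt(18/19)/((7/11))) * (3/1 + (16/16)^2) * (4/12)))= -21 * sqrt(38)/22528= -0.01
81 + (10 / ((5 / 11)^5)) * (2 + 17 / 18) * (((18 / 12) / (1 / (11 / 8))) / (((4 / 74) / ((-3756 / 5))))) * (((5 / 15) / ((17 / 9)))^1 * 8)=-3262110919494 / 53125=-61404440.84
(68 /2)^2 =1156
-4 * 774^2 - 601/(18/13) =-43141285/18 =-2396738.06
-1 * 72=-72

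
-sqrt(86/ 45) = -sqrt(430)/ 15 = -1.38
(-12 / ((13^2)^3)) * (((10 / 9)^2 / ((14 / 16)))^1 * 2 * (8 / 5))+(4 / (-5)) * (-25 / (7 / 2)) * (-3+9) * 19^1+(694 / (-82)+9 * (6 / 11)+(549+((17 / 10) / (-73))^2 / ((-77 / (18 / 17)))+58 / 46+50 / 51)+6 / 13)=4674405642424211992691 / 3896711531332114950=1199.58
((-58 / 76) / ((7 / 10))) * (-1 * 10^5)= 14500000 / 133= 109022.56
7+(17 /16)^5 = 8759889 /1048576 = 8.35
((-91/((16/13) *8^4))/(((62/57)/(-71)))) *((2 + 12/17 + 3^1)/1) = 464397297/69074944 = 6.72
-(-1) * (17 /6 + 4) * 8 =164 /3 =54.67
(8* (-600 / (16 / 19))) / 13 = -5700 / 13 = -438.46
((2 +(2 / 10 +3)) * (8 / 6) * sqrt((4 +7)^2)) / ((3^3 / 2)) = 2288 / 405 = 5.65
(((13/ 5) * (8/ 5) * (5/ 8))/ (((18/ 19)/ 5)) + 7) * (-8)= -165.78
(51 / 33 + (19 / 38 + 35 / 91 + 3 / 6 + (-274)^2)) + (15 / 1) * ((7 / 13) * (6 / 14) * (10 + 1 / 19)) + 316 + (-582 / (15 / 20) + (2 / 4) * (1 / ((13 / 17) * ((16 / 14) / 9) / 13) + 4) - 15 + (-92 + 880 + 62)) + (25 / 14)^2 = 160954290631 / 2130128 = 75560.85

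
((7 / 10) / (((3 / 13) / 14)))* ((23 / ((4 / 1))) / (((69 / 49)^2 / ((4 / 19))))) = 25.92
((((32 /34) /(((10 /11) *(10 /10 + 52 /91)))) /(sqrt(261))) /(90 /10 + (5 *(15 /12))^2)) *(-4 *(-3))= 3584 *sqrt(29) /1895585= 0.01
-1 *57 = -57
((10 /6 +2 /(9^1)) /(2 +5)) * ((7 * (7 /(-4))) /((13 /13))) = -119 /36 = -3.31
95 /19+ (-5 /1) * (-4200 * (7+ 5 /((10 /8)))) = 231005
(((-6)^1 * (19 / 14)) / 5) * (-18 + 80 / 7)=2622 / 245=10.70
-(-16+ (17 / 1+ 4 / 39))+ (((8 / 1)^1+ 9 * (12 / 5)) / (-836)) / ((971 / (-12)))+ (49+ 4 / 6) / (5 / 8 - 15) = -4147877831 / 910181415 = -4.56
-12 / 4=-3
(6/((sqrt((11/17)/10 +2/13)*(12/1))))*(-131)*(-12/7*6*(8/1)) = 11528.91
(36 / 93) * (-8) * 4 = -384 / 31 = -12.39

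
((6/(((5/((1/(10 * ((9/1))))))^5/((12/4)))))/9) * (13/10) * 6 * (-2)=-0.00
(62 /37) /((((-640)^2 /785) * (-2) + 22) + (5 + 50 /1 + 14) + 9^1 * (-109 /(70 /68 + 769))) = -28316206 /16118366203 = -0.00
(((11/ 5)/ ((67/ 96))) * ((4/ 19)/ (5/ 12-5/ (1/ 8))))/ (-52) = 12672/ 39303875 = 0.00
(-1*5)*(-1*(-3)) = -15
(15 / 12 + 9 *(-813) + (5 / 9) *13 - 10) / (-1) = 7318.53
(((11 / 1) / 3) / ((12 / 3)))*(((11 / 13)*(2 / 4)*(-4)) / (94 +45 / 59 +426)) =-7139 / 2396550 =-0.00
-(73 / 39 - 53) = 1994 / 39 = 51.13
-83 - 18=-101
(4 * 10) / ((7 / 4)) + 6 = 202 / 7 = 28.86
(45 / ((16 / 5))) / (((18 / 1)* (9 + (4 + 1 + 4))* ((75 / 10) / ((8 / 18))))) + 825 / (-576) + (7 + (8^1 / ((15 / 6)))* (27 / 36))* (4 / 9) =213689 / 77760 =2.75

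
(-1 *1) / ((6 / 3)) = -0.50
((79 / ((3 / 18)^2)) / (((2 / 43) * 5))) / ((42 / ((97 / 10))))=988527 / 350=2824.36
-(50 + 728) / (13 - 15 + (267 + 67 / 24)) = -18672 / 6427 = -2.91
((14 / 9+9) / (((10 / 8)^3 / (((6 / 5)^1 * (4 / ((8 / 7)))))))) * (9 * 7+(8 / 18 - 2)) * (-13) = -61192768 / 3375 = -18131.19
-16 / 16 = -1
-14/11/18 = -7/99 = -0.07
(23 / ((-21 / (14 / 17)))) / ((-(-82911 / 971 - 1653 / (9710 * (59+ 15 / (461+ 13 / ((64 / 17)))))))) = -0.01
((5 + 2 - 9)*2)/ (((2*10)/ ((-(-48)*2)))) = -96/ 5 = -19.20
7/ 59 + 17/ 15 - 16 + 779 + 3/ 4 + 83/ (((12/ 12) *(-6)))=886379/ 1180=751.17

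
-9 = -9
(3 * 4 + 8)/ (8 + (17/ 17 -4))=4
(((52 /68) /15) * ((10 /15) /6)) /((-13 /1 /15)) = -1 /153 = -0.01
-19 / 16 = -1.19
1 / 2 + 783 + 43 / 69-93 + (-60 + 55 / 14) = 306730 / 483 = 635.05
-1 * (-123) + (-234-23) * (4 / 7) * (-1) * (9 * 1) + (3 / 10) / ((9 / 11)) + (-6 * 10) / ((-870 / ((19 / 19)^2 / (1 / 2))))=8801383 / 6090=1445.22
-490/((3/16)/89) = -697760/3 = -232586.67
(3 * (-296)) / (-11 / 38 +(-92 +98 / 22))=371184 / 36715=10.11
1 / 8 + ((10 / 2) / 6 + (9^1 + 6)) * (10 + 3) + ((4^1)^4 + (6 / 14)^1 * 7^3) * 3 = 33959 / 24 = 1414.96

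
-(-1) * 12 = 12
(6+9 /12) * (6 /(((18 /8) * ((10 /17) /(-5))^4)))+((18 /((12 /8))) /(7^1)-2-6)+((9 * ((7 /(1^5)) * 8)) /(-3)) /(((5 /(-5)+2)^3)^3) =5252063 /56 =93786.84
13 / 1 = 13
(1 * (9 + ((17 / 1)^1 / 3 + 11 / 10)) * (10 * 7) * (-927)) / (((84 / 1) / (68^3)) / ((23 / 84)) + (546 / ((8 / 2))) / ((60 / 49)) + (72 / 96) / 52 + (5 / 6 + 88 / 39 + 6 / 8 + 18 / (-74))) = -23874636638160 / 2685622699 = -8889.80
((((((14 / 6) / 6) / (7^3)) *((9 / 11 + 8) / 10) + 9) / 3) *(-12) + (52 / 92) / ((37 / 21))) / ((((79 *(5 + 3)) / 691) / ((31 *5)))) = -1972170184519 / 326127879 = -6047.23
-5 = -5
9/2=4.50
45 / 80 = 9 / 16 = 0.56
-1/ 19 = -0.05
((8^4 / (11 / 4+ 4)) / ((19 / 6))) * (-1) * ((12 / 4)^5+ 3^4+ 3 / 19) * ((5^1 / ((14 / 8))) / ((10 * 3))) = -134545408 / 22743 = -5915.90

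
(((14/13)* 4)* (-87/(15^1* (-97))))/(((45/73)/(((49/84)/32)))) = 0.01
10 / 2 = 5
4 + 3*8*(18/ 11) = 476/ 11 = 43.27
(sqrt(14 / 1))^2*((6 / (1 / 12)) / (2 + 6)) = 126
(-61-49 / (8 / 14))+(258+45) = 625 / 4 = 156.25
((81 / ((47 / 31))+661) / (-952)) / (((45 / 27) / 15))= -151101 / 22372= -6.75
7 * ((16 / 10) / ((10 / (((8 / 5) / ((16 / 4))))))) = 56 / 125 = 0.45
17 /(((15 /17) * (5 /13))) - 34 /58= 107678 /2175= 49.51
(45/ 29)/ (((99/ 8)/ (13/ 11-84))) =-36440/ 3509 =-10.38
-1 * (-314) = 314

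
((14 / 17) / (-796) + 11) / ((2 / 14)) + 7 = 568295 / 6766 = 83.99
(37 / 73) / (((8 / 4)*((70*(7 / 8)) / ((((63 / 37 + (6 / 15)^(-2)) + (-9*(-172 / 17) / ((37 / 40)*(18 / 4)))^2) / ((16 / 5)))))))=769936061 / 1223963552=0.63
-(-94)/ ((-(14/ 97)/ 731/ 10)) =-33326290/ 7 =-4760898.57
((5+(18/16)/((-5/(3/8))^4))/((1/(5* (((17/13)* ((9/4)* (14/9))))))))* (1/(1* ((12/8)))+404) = 7396711857857/159744000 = 46303.53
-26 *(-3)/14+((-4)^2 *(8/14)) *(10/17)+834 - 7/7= 100430/119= 843.95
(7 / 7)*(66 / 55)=6 / 5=1.20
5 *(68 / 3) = 113.33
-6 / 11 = -0.55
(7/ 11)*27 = 189/ 11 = 17.18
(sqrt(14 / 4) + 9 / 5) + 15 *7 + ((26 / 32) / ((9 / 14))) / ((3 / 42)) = sqrt(14) / 2 + 22409 / 180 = 126.37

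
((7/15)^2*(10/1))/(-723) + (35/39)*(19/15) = 479521/422955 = 1.13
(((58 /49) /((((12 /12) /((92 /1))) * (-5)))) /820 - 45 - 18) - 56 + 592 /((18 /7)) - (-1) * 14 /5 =51528889 /452025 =114.00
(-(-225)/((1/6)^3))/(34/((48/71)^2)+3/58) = 1623628800/2486941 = 652.86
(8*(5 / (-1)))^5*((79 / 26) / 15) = -808960000 / 39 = -20742564.10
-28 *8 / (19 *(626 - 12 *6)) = -112 / 5263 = -0.02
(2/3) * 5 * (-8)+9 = -53/3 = -17.67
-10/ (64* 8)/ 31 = -0.00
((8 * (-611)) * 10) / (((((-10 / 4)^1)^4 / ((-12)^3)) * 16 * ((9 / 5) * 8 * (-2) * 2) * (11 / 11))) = -2346.24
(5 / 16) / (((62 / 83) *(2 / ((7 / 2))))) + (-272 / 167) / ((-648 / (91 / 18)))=359801911 / 483076224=0.74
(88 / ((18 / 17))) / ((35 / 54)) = 4488 / 35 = 128.23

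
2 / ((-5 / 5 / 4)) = -8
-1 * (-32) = 32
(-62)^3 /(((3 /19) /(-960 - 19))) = 4433139128 /3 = 1477713042.67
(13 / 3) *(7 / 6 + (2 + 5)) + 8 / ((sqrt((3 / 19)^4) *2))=1175 / 6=195.83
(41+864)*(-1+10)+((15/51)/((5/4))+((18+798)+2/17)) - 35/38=5788439/646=8960.43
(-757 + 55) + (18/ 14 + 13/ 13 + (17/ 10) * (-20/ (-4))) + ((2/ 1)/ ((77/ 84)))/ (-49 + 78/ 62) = -19693997/ 28490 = -691.26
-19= -19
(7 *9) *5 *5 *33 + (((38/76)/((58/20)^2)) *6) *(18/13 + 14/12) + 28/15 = 8524095499/163995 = 51977.78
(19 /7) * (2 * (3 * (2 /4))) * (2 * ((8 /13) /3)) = 304 /91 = 3.34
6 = 6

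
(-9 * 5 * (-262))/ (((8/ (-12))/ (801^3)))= -9088717661685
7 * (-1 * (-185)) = 1295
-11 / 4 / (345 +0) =-11 / 1380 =-0.01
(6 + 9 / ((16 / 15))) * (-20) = -1155 / 4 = -288.75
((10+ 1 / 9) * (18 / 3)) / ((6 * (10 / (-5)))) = -91 / 18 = -5.06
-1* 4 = -4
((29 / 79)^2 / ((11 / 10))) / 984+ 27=911964089 / 33776292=27.00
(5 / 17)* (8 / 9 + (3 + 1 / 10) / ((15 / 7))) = 1051 / 1530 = 0.69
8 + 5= 13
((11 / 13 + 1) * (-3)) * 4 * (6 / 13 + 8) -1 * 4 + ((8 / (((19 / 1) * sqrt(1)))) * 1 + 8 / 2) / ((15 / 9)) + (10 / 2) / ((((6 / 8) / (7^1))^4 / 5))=246462022208 / 1300455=189519.84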